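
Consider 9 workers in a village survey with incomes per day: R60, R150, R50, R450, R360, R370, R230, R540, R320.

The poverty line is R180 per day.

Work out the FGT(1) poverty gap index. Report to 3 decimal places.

Below the line: R50, R60, R150 (q = 3 of N = 9).
Shortfall ratios: (180−50)/180 = 0.7222; (180−60)/180 = 0.6667; (180−150)/180 = 0.1667.
Σ = 1.555556. Dividing by the full population N = 9 gives P₁ = 0.173.

0.173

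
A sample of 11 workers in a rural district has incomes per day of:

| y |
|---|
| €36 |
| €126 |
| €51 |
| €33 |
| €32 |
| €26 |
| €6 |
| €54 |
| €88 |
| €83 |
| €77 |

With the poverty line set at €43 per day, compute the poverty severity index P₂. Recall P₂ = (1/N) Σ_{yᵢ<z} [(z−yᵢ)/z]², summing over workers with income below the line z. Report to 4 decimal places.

0.0948

Incomes under z: €6, €26, €32, €33, €36 (q = 5 of N = 11).
Normalized shortfalls: (43−6)/43 = 0.8605; (43−26)/43 = 0.3953; (43−32)/43 = 0.2558; (43−33)/43 = 0.2326; (43−36)/43 = 0.1628.
Squared: 0.7404; 0.1563; 0.0654; 0.0541; 0.0265.
Sum = 1.042726; P₂ = 1.042726 / 11 = 0.0948.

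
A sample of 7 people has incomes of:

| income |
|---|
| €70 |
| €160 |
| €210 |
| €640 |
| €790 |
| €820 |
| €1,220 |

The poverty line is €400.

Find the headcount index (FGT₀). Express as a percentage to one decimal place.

42.9%

3 of the 7 people have income below €400.
H = 3/7 = 42.9%.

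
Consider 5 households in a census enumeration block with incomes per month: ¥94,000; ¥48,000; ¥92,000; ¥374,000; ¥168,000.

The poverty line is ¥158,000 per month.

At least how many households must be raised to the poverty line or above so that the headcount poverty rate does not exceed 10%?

3

Currently q = 3 of N = 5 are below the line (H = 0.600).
A headcount ratio of at most 10% allows at most ⌊0.10 × 5⌋ = 0 poor households.
So at least 3 − 0 = 3 must be lifted.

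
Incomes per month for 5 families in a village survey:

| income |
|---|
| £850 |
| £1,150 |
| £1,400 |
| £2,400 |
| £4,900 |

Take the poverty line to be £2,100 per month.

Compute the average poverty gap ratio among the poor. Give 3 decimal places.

0.460

Below z: £850, £1,150, £1,400 (q = 3 of N = 5).
Shortfall ratios (z−y)/z: 0.5952, 0.4524, 0.3333; sum = 1.380952.
I averages over the q = 3 poor units only: 1.380952 / 3 = 0.460.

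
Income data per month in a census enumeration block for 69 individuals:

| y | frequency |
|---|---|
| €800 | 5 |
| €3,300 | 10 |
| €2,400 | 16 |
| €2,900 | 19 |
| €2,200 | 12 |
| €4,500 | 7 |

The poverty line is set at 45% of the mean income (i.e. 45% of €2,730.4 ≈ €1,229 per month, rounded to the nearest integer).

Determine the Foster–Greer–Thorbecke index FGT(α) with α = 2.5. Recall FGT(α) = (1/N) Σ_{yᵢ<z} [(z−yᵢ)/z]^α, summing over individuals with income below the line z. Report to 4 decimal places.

Poor units: 5×€800 (q = 5 of N = 69).
Shortfall ratios: (1229−800)/1229 = 0.3491 (×5).
Raised to α = 2.5: 0.07199 (×5).
Sum = 0.359943; FGT(2.5) = 0.359943 / 69 = 0.0052.

0.0052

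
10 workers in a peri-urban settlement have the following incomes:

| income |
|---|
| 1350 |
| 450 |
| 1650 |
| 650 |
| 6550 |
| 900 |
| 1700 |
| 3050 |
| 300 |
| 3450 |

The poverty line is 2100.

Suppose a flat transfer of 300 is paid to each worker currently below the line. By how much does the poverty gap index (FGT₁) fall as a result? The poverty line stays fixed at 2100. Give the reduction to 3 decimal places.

Before: below the line — 300, 450, 650, 900, 1350, 1650, 1700; poverty gap index (FGT₁) = 0.36667.
After the 300 transfer: below the line — 600, 750, 950, 1200, 1650, 1950, 2000; poverty gap index (FGT₁) = 0.26667.
Reduction = 0.36667 − 0.26667 = 0.100.

0.100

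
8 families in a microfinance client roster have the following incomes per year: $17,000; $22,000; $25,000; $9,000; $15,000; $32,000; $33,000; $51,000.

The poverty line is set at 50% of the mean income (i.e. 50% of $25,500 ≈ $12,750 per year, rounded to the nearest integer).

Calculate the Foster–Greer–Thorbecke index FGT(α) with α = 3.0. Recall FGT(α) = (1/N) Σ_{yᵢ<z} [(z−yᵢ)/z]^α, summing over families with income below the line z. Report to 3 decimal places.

0.003

Poor units: $9,000 (q = 1 of N = 8).
Shortfall ratios: (12750−9000)/12750 = 0.2941.
Raised to α = 3.0: 0.02544.
Sum = 0.025443; FGT(3.0) = 0.025443 / 8 = 0.003.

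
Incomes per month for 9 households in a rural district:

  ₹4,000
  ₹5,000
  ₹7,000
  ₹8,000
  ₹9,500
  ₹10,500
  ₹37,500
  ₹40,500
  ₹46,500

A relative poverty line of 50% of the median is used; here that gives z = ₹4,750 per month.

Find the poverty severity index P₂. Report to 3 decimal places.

0.003

Incomes under z: ₹4,000 (q = 1 of N = 9).
Normalized shortfalls: (4750−4000)/4750 = 0.1579.
Squared: 0.0249.
Sum = 0.024931; P₂ = 0.024931 / 9 = 0.003.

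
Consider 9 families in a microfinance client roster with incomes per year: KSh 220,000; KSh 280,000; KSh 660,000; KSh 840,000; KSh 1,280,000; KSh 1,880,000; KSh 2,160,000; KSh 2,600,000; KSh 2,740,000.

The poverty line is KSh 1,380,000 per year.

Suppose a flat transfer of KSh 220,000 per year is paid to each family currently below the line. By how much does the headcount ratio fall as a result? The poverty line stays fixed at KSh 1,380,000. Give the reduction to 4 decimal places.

0.1111

Before: below the line — KSh 220,000, KSh 280,000, KSh 660,000, KSh 840,000, KSh 1,280,000; headcount ratio = 0.555556.
After the KSh 220,000 transfer: below the line — KSh 440,000, KSh 500,000, KSh 880,000, KSh 1,060,000; headcount ratio = 0.444444.
Reduction = 0.555556 − 0.444444 = 0.1111.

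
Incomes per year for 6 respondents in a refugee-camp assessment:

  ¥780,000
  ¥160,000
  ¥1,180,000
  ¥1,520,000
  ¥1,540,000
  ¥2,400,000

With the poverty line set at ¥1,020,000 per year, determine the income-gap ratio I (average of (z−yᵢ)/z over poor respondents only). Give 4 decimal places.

0.5392

Incomes under z: ¥160,000, ¥780,000 (q = 2 of N = 6).
Shortfall ratios (z−y)/z: 0.8431, 0.2353; sum = 1.078431.
I averages over the q = 2 poor units only: 1.078431 / 2 = 0.5392.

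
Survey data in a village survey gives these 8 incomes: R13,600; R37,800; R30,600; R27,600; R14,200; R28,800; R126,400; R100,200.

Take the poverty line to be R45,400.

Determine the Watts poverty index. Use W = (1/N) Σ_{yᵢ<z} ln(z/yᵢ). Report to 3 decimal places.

0.487

Below z: R13,600, R14,200, R27,600, R28,800, R30,600, R37,800 (q = 6 of N = 8).
Log shortfalls: ln(45400/13600) = 1.2054; ln(45400/14200) = 1.1623; ln(45400/27600) = 0.4977; ln(45400/28800) = 0.4551; ln(45400/30600) = 0.3945; ln(45400/37800) = 0.1832.
W = 3.898261 / 8 = 0.487.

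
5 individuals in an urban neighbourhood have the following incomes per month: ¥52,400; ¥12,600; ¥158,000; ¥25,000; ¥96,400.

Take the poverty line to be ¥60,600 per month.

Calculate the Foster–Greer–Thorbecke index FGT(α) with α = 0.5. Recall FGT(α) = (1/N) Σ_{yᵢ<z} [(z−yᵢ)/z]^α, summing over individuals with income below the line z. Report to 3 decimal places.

0.405

Below the line: ¥12,600, ¥25,000, ¥52,400 (q = 3 of N = 5).
Shortfall ratios: (60600−12600)/60600 = 0.7921; (60600−25000)/60600 = 0.5875; (60600−52400)/60600 = 0.1353.
Raised to α = 0.5: 0.88999; 0.76646; 0.36785.
Sum = 2.024297; FGT(0.5) = 2.024297 / 5 = 0.405.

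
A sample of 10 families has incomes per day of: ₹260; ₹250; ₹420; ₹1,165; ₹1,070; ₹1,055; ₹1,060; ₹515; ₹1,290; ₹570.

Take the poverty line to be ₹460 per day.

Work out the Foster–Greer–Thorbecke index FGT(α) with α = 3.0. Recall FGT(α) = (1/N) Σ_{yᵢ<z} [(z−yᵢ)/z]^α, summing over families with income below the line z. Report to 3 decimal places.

0.018

Incomes under z: ₹250, ₹260, ₹420 (q = 3 of N = 10).
Gap ratios (z−y)/z: (460−250)/460 = 0.4565; (460−260)/460 = 0.4348; (460−420)/460 = 0.0870.
Raised to α = 3.0: 0.09514; 0.08219; 0.00066.
Sum = 0.177992; FGT(3.0) = 0.177992 / 10 = 0.018.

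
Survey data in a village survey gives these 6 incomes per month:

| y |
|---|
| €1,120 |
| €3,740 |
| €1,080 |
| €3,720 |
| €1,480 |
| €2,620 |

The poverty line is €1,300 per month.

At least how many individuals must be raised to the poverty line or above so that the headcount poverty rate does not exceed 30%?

Currently q = 2 of N = 6 are below the line (H = 0.333).
A headcount ratio of at most 30% allows at most ⌊0.30 × 6⌋ = 1 poor individuals.
So at least 2 − 1 = 1 must be lifted.

1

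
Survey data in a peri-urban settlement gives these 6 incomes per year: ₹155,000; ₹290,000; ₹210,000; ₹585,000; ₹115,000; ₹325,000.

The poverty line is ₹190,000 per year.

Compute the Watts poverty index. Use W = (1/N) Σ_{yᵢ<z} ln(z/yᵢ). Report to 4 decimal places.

0.1176

Below z: ₹115,000, ₹155,000 (q = 2 of N = 6).
Log gaps: ln(190000/115000) = 0.5021; ln(190000/155000) = 0.2036.
W = 0.705691 / 6 = 0.1176.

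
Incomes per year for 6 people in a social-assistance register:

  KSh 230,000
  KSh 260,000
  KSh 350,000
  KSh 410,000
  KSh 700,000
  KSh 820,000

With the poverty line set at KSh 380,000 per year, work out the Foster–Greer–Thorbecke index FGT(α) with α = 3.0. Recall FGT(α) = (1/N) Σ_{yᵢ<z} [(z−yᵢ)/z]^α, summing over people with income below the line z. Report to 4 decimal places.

Poor units: KSh 230,000, KSh 260,000, KSh 350,000 (q = 3 of N = 6).
Normalized shortfalls: (380000−230000)/380000 = 0.3947; (380000−260000)/380000 = 0.3158; (380000−350000)/380000 = 0.0789.
Raised to α = 3.0: 0.06151; 0.03149; 0.00049.
Sum = 0.093490; FGT(3.0) = 0.093490 / 6 = 0.0156.

0.0156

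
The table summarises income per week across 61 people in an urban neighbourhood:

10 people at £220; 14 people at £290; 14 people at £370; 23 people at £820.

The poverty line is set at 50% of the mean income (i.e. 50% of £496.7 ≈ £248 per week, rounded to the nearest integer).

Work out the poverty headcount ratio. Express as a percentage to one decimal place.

16.4%

10 of the 61 people have income below £248.
H = 10/61 = 16.4%.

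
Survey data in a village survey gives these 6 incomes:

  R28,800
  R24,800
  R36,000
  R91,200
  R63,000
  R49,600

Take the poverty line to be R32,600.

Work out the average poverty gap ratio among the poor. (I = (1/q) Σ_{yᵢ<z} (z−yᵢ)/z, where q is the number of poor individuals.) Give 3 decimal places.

Below the line: R24,800, R28,800 (q = 2 of N = 6).
Relative gaps: 0.2393, 0.1166; sum = 0.355828.
The income-gap ratio divides by q (the poor only): 0.355828 / 2 = 0.178.

0.178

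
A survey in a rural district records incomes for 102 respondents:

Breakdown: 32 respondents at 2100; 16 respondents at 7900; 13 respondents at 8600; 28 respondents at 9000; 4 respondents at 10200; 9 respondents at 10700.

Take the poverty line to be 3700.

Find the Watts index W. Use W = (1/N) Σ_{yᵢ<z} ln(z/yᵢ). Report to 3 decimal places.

0.178

Below the line: 32×2100 (q = 32 of N = 102).
Log shortfalls: ln(3700/2100) = 0.5664 (×32).
W = 18.124655 / 102 = 0.178.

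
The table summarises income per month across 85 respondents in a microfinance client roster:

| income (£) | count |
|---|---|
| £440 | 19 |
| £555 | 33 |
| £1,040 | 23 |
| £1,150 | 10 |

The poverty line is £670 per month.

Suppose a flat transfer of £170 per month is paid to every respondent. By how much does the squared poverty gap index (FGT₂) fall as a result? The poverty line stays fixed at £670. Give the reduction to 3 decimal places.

0.036

Before: below the line — 19×£440, 33×£555; squared poverty gap index (FGT₂) = 0.03778.
After the £170 transfer: below the line — 19×£610; squared poverty gap index (FGT₂) = 0.00179.
Reduction = 0.03778 − 0.00179 = 0.036.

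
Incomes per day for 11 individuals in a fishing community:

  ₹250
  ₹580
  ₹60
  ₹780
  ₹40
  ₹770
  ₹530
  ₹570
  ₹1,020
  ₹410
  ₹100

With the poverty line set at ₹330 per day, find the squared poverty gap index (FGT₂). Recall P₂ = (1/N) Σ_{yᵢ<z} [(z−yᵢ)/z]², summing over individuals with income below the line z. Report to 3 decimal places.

Below z: ₹40, ₹60, ₹100, ₹250 (q = 4 of N = 11).
Relative gaps: (330−40)/330 = 0.8788; (330−60)/330 = 0.8182; (330−100)/330 = 0.6970; (330−250)/330 = 0.2424.
Squared: 0.7723; 0.6694; 0.4858; 0.0588.
Sum = 1.986226; P₂ = 1.986226 / 11 = 0.181.

0.181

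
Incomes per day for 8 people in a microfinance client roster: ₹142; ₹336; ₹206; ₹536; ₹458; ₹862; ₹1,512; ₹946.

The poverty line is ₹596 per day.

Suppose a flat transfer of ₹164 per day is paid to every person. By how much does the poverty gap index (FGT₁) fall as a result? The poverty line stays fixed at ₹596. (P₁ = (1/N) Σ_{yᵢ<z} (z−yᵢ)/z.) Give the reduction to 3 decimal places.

0.145

Before: below the line — ₹142, ₹206, ₹336, ₹458, ₹536; poverty gap index (FGT₁) = 0.27307.
After the ₹164 transfer: below the line — ₹306, ₹370, ₹500; poverty gap index (FGT₁) = 0.12836.
Reduction = 0.27307 − 0.12836 = 0.145.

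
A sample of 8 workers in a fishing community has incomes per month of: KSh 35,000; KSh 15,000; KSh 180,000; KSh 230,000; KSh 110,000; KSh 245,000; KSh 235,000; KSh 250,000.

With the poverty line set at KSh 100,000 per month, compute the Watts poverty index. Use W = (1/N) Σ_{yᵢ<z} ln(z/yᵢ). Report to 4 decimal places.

Incomes under z: KSh 15,000, KSh 35,000 (q = 2 of N = 8).
ln(z/y) terms: ln(100000/15000) = 1.8971; ln(100000/35000) = 1.0498.
W = 2.946942 / 8 = 0.3684.

0.3684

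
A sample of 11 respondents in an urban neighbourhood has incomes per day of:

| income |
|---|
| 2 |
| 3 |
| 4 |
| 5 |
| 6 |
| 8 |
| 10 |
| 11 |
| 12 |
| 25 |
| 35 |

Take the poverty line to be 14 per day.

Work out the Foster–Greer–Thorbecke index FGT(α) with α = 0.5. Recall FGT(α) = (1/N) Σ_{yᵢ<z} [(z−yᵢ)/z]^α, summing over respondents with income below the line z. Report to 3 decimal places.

Below the line: 2, 3, 4, 5, 6, 8, 10, 11, 12 (q = 9 of N = 11).
Gap ratios (z−y)/z: (14−2)/14 = 0.8571; (14−3)/14 = 0.7857; (14−4)/14 = 0.7143; (14−5)/14 = 0.6429; (14−6)/14 = 0.5714; (14−8)/14 = 0.4286; (14−10)/14 = 0.2857; (14−11)/14 = 0.2143; (14−12)/14 = 0.1429.
Raised to α = 0.5: 0.92582; 0.88641; 0.84515; 0.80178; 0.75593; 0.65465; 0.53452; 0.46291; 0.37796.
Sum = 6.245143; FGT(0.5) = 6.245143 / 11 = 0.568.

0.568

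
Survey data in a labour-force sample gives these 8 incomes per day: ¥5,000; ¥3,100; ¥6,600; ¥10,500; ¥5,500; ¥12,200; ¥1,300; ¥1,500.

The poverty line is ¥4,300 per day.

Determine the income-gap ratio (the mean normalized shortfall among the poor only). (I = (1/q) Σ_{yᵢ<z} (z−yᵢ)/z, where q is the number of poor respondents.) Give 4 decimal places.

0.5426

Below the line: ¥1,300, ¥1,500, ¥3,100 (q = 3 of N = 8).
Relative gaps: 0.6977, 0.6512, 0.2791; sum = 1.627907.
The income-gap ratio divides by q (the poor only): 1.627907 / 3 = 0.5426.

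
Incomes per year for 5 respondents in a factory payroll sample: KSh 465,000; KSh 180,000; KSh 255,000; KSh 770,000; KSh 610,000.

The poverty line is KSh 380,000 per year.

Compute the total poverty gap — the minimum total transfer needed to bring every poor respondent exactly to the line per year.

Poor units: KSh 180,000, KSh 255,000 (q = 2 of N = 5).
Individual gaps: 380000−180000 = 200000; 380000−255000 = 125000.
Aggregate gap = KSh 325,000.

KSh 325,000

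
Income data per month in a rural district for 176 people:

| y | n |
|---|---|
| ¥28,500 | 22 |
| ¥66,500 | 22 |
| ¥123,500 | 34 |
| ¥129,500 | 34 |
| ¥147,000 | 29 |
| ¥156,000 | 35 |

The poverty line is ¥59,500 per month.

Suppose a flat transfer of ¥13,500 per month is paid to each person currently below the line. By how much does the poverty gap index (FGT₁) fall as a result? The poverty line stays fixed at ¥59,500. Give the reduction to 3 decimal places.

Before: below the line — 22×¥28,500; poverty gap index (FGT₁) = 0.06513.
After the ¥13,500 transfer: below the line — 22×¥42,000; poverty gap index (FGT₁) = 0.03676.
Reduction = 0.06513 − 0.03676 = 0.028.

0.028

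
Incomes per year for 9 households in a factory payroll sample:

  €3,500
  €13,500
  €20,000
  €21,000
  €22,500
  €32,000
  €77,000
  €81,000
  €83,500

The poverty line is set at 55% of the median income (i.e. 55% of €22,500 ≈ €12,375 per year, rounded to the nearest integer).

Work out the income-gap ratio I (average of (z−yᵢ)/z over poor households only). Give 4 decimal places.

0.7172

Poor units: €3,500 (q = 1 of N = 9).
Relative gaps: 0.7172; sum = 0.717172.
I averages over the q = 1 poor units only: 0.717172 / 1 = 0.7172.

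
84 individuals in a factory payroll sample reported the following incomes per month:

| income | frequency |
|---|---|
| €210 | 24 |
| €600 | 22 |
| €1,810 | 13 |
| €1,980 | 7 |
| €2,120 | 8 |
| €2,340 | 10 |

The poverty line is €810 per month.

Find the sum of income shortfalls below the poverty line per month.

€19,020

Below z: 24×€210, 22×€600 (q = 46 of N = 84).
Individual gaps: 24×(810−210) = 14400; 22×(810−600) = 4620.
Aggregate gap = €19,020.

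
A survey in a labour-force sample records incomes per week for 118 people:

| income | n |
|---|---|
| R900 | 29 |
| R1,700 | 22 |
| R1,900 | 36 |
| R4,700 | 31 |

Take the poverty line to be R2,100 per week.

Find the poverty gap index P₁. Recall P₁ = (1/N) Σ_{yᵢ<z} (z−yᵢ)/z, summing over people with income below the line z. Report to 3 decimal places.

0.205

Below the line: 29×R900, 22×R1,700, 36×R1,900 (q = 87 of N = 118).
Relative gaps: (2100−900)/2100 = 0.5714 (×29); (2100−1700)/2100 = 0.1905 (×22); (2100−1900)/2100 = 0.0952 (×36).
Sum of shortfalls = 24.190476; P₁ averages over all N: 24.190476 / 118 = 0.205.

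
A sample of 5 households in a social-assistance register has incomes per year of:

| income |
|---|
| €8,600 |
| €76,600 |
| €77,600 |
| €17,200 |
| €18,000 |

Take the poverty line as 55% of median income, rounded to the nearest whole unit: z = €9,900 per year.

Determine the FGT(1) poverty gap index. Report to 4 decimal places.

Incomes under z: €8,600 (q = 1 of N = 5).
Normalized shortfalls: (9900−8600)/9900 = 0.1313.
Σ = 0.131313. Dividing by the full population N = 5 gives P₁ = 0.0263.

0.0263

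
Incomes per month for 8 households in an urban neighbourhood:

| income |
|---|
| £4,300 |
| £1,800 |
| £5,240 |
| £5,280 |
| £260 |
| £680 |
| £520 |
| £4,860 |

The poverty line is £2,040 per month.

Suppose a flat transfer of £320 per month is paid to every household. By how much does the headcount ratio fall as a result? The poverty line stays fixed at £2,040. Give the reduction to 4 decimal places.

0.1250

Before: below the line — £260, £520, £680, £1,800; headcount ratio = 0.500000.
After the £320 transfer: below the line — £580, £840, £1,000; headcount ratio = 0.375000.
Reduction = 0.500000 − 0.375000 = 0.1250.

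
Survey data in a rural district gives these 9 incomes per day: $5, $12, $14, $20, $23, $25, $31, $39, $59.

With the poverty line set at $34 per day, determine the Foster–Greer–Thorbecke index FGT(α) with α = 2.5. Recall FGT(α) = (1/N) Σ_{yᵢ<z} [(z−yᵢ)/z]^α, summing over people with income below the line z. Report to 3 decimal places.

0.165

Poor units: $5, $12, $14, $20, $23, $25, $31 (q = 7 of N = 9).
Normalized shortfalls: (34−5)/34 = 0.8529; (34−12)/34 = 0.6471; (34−14)/34 = 0.5882; (34−20)/34 = 0.4118; (34−23)/34 = 0.3235; (34−25)/34 = 0.2647; (34−31)/34 = 0.0882.
Raised to α = 2.5: 0.67189; 0.33679; 0.26539; 0.10880; 0.05954; 0.03605; 0.00231.
Sum = 1.480763; FGT(2.5) = 1.480763 / 9 = 0.165.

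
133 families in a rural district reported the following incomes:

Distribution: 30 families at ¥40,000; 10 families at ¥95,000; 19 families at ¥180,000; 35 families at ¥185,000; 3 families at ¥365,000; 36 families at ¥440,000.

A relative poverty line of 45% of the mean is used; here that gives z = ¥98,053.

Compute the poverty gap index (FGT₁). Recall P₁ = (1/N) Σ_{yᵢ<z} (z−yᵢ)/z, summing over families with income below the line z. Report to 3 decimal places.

0.136

Below z: 30×¥40,000, 10×¥95,000 (q = 40 of N = 133).
Normalized shortfalls: (98053−40000)/98053 = 0.5921 (×30); (98053−95000)/98053 = 0.0311 (×10).
Σ = 18.073083. Dividing by the full population N = 133 gives P₁ = 0.136.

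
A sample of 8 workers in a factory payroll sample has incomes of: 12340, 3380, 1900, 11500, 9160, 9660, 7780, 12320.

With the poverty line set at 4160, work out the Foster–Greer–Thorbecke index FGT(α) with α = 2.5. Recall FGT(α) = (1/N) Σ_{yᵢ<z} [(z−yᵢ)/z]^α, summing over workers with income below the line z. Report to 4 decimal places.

0.0291

Poor units: 1900, 3380 (q = 2 of N = 8).
Gap ratios (z−y)/z: (4160−1900)/4160 = 0.5433; (4160−3380)/4160 = 0.1875.
Raised to α = 2.5: 0.21754; 0.01522.
Sum = 0.232762; FGT(2.5) = 0.232762 / 8 = 0.0291.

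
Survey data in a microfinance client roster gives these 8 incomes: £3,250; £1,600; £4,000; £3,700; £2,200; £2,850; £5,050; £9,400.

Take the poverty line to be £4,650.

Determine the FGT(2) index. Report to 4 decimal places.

Below z: £1,600, £2,200, £2,850, £3,250, £3,700, £4,000 (q = 6 of N = 8).
Shortfall ratios: (4650−1600)/4650 = 0.6559; (4650−2200)/4650 = 0.5269; (4650−2850)/4650 = 0.3871; (4650−3250)/4650 = 0.3011; (4650−3700)/4650 = 0.2043; (4650−4000)/4650 = 0.1398.
Squared: 0.4302; 0.2776; 0.1498; 0.0906; 0.0417; 0.0195.
Sum = 1.009596; P₂ = 1.009596 / 8 = 0.1262.

0.1262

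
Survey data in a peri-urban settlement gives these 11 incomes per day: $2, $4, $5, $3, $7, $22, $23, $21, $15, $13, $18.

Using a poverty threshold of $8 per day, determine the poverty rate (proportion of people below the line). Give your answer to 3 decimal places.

5 of the 11 people have income below $8.
H = 5/11 = 0.455.

0.455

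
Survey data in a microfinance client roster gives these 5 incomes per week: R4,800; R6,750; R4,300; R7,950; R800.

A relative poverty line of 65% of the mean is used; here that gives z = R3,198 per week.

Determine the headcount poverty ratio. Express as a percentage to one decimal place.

1 of the 5 families have income below R3,198.
H = 1/5 = 20.0%.

20.0%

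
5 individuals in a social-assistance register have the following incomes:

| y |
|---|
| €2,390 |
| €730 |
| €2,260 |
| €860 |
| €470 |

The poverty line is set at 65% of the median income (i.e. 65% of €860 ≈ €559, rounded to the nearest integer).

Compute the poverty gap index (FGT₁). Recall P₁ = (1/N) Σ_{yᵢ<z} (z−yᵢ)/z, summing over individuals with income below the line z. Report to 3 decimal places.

Poor units: €470 (q = 1 of N = 5).
Normalized shortfalls: (559−470)/559 = 0.1592.
Σ = 0.159213. Dividing by the full population N = 5 gives P₁ = 0.032.

0.032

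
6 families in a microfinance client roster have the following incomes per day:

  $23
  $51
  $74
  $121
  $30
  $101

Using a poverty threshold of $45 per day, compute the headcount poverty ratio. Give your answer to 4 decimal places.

0.3333

2 of the 6 families have income below $45.
H = 2/6 = 0.3333.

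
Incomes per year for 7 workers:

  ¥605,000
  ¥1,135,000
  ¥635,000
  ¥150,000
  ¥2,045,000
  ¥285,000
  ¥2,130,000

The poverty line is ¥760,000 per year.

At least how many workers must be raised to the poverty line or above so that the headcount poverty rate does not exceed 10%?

4

4 of the 7 workers are poor, so H = 4/7 = 0.571.
A headcount ratio of at most 10% allows at most ⌊0.10 × 7⌋ = 0 poor workers.
So at least 4 − 0 = 4 must be lifted.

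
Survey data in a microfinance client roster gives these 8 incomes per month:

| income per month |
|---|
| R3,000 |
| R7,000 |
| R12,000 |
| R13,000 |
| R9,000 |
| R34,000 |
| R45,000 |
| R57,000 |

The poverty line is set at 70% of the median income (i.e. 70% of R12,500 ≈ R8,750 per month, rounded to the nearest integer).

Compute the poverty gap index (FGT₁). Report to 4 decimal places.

Below the line: R3,000, R7,000 (q = 2 of N = 8).
Normalized shortfalls: (8750−3000)/8750 = 0.6571; (8750−7000)/8750 = 0.2000.
Σ = 0.857143. Dividing by the full population N = 8 gives P₁ = 0.1071.

0.1071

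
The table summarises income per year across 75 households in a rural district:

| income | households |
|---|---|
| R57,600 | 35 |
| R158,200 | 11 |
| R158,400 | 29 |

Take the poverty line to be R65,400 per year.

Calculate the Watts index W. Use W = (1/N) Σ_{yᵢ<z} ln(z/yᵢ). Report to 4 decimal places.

0.0593

Below z: 35×R57,600 (q = 35 of N = 75).
Log shortfalls: ln(65400/57600) = 0.1270 (×35).
W = 4.444989 / 75 = 0.0593.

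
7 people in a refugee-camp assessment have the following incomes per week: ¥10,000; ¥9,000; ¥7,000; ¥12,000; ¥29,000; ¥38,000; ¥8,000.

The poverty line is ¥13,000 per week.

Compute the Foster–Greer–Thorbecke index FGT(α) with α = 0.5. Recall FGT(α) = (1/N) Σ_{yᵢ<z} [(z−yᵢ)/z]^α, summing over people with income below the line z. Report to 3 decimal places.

Incomes under z: ¥7,000, ¥8,000, ¥9,000, ¥10,000, ¥12,000 (q = 5 of N = 7).
Normalized shortfalls: (13000−7000)/13000 = 0.4615; (13000−8000)/13000 = 0.3846; (13000−9000)/13000 = 0.3077; (13000−10000)/13000 = 0.2308; (13000−12000)/13000 = 0.0769.
Raised to α = 0.5: 0.67937; 0.62017; 0.55470; 0.48038; 0.27735.
Sum = 2.611975; FGT(0.5) = 2.611975 / 7 = 0.373.

0.373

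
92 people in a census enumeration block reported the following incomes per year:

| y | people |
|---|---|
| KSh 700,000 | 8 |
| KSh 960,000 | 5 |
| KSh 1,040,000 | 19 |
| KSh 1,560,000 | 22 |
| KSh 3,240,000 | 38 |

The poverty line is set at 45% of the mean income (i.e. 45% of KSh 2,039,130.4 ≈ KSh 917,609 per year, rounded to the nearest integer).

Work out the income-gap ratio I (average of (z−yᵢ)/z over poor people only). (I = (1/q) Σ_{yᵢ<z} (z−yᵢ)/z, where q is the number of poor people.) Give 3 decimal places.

0.237

Incomes under z: 8×KSh 700,000 (q = 8 of N = 92).
Shortfall ratios (z−y)/z: 0.2371 (×8); sum = 1.897183.
The income-gap ratio divides by q (the poor only): 1.897183 / 8 = 0.237.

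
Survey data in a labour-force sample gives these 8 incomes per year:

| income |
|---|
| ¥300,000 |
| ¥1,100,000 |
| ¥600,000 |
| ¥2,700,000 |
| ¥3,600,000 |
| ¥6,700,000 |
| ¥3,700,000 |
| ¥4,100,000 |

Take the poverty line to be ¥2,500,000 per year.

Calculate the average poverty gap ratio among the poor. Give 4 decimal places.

Below the line: ¥300,000, ¥600,000, ¥1,100,000 (q = 3 of N = 8).
Relative gaps: 0.8800, 0.7600, 0.5600; sum = 2.200000.
I averages over the q = 3 poor units only: 2.200000 / 3 = 0.7333.

0.7333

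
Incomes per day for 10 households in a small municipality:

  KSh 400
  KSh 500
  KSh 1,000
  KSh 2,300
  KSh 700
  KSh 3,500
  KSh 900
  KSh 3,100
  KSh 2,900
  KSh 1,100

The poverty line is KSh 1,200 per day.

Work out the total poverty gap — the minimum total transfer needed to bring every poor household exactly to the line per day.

KSh 2,600

Poor units: KSh 400, KSh 500, KSh 700, KSh 900, KSh 1,000, KSh 1,100 (q = 6 of N = 10).
Individual gaps: 1200−400 = 800; 1200−500 = 700; 1200−700 = 500; 1200−900 = 300; 1200−1000 = 200; 1200−1100 = 100.
Aggregate gap = KSh 2,600.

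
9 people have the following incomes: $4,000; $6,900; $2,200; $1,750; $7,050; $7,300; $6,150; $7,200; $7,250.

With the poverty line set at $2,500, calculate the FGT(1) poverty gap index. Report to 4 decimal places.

Incomes under z: $1,750, $2,200 (q = 2 of N = 9).
Shortfall ratios: (2500−1750)/2500 = 0.3000; (2500−2200)/2500 = 0.1200.
Σ = 0.420000. Dividing by the full population N = 9 gives P₁ = 0.0467.

0.0467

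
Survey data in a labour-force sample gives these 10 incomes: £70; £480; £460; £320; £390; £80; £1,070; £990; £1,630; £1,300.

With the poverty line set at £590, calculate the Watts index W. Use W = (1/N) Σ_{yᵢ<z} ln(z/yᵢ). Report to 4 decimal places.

0.5611

Below z: £70, £80, £320, £390, £460, £480 (q = 6 of N = 10).
Log gaps: ln(590/70) = 2.1316; ln(590/80) = 1.9981; ln(590/320) = 0.6118; ln(590/390) = 0.4140; ln(590/460) = 0.2489; ln(590/480) = 0.2063.
W = 5.610733 / 10 = 0.5611.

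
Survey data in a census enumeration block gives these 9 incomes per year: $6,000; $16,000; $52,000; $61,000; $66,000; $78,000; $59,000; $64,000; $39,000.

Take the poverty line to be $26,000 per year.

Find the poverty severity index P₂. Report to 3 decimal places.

0.082

Below z: $6,000, $16,000 (q = 2 of N = 9).
Shortfall ratios: (26000−6000)/26000 = 0.7692; (26000−16000)/26000 = 0.3846.
Squared: 0.5917; 0.1479.
Sum = 0.739645; P₂ = 0.739645 / 9 = 0.082.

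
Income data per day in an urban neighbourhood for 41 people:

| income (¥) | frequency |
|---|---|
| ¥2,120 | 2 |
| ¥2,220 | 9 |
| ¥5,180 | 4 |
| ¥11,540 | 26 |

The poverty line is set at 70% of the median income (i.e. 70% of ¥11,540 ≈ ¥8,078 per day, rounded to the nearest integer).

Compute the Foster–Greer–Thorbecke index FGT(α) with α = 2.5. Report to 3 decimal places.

Below the line: 2×¥2,120, 9×¥2,220, 4×¥5,180 (q = 15 of N = 41).
Gap ratios (z−y)/z: (8078−2120)/8078 = 0.7376 (×2); (8078−2220)/8078 = 0.7252 (×9); (8078−5180)/8078 = 0.3588 (×4).
Raised to α = 2.5: 0.46719 (×2); 0.44783 (×9); 0.07709 (×4).
Sum = 5.273203; FGT(2.5) = 5.273203 / 41 = 0.129.

0.129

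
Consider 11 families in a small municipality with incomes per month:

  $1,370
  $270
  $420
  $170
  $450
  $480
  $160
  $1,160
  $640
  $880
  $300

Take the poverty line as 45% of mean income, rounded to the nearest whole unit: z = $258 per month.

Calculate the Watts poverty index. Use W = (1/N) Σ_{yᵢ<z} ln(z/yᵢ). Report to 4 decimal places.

Poor units: $160, $170 (q = 2 of N = 11).
Log shortfalls: ln(258/160) = 0.4778; ln(258/170) = 0.4172.
W = 0.894947 / 11 = 0.0814.

0.0814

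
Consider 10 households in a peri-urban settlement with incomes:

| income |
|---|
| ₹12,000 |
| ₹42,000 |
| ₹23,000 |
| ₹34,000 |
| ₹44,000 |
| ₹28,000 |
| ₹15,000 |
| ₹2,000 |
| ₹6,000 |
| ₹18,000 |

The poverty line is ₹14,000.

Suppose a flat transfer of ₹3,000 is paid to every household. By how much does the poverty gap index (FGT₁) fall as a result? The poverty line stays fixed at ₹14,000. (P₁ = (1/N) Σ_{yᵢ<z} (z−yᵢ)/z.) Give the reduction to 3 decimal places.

Before: below the line — ₹2,000, ₹6,000, ₹12,000; poverty gap index (FGT₁) = 0.15714.
After the ₹3,000 transfer: below the line — ₹5,000, ₹9,000; poverty gap index (FGT₁) = 0.10000.
Reduction = 0.15714 − 0.10000 = 0.057.

0.057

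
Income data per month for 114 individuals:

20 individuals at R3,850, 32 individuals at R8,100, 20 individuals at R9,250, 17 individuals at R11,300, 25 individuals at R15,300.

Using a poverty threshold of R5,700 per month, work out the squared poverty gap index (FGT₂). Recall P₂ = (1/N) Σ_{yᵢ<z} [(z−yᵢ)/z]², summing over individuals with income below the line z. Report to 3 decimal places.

Incomes under z: 20×R3,850 (q = 20 of N = 114).
Relative gaps: (5700−3850)/5700 = 0.3246 (×20).
Squared: 0.1053 (×20).
Sum = 2.106802; P₂ = 2.106802 / 114 = 0.018.

0.018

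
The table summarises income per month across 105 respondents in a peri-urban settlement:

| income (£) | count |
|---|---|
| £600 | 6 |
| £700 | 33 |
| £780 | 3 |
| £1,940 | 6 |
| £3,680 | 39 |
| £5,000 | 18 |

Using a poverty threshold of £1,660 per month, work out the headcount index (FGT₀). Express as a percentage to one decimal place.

40.0%

42 of the 105 respondents have income below £1,660.
H = 42/105 = 40.0%.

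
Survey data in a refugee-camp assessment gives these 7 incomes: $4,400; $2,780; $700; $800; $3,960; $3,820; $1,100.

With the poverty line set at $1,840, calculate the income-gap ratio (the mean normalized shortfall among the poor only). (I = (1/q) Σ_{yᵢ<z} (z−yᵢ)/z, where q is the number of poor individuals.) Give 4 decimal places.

0.5290

Below the line: $700, $800, $1,100 (q = 3 of N = 7).
Relative gaps: 0.6196, 0.5652, 0.4022; sum = 1.586957.
I averages over the q = 3 poor units only: 1.586957 / 3 = 0.5290.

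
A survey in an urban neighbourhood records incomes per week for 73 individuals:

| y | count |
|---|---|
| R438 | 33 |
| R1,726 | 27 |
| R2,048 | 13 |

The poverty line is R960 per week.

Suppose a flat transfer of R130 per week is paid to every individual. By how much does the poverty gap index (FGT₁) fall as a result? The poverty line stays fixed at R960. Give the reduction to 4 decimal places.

Before: below the line — 33×R438; poverty gap index (FGT₁) = 0.245805.
After the R130 transfer: below the line — 33×R568; poverty gap index (FGT₁) = 0.184589.
Reduction = 0.245805 − 0.184589 = 0.0612.

0.0612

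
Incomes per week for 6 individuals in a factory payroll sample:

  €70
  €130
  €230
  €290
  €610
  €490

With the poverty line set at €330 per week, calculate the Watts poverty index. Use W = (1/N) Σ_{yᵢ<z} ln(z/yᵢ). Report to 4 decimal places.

0.4954

Incomes under z: €70, €130, €230, €290 (q = 4 of N = 6).
Log gaps: ln(330/70) = 1.5506; ln(330/130) = 0.9316; ln(330/230) = 0.3610; ln(330/290) = 0.1292.
W = 2.972381 / 6 = 0.4954.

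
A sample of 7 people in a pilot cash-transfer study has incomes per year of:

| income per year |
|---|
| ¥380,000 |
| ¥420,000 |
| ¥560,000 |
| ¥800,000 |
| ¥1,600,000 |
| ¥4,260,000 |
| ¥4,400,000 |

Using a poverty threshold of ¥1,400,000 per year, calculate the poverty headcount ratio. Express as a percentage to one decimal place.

57.1%

4 of the 7 people have income below ¥1,400,000.
H = 4/7 = 57.1%.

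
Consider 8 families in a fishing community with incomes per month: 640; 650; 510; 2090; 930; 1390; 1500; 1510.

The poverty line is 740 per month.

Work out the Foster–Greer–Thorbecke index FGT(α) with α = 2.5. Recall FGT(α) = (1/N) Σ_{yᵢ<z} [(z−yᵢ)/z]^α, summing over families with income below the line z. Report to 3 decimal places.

Below z: 510, 640, 650 (q = 3 of N = 8).
Gap ratios (z−y)/z: (740−510)/740 = 0.3108; (740−640)/740 = 0.1351; (740−650)/740 = 0.1216.
Raised to α = 2.5: 0.05386; 0.00671; 0.00516.
Sum = 0.065728; FGT(2.5) = 0.065728 / 8 = 0.008.

0.008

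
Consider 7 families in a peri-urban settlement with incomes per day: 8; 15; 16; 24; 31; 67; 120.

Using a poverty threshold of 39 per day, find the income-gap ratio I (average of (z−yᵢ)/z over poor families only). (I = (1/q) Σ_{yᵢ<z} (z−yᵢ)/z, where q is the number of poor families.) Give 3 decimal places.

0.518

Poor units: 8, 15, 16, 24, 31 (q = 5 of N = 7).
Relative gaps: 0.7949, 0.6154, 0.5897, 0.3846, 0.2051; sum = 2.589744.
The income-gap ratio divides by q (the poor only): 2.589744 / 5 = 0.518.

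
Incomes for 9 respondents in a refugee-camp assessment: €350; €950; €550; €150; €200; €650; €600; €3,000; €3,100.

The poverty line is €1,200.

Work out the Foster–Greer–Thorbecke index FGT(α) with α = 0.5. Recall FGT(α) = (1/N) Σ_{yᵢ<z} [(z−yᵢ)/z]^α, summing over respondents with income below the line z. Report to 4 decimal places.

0.5852

Below z: €150, €200, €350, €550, €600, €650, €950 (q = 7 of N = 9).
Shortfall ratios: (1200−150)/1200 = 0.8750; (1200−200)/1200 = 0.8333; (1200−350)/1200 = 0.7083; (1200−550)/1200 = 0.5417; (1200−600)/1200 = 0.5000; (1200−650)/1200 = 0.4583; (1200−950)/1200 = 0.2083.
Raised to α = 0.5: 0.93541; 0.91287; 0.84163; 0.73598; 0.70711; 0.67700; 0.45644.
Sum = 5.266436; FGT(0.5) = 5.266436 / 9 = 0.5852.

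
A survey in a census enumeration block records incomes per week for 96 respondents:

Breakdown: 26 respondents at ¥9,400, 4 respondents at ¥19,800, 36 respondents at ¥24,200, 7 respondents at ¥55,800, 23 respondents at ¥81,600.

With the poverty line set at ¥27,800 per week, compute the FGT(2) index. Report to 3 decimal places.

Below the line: 26×¥9,400, 4×¥19,800, 36×¥24,200 (q = 66 of N = 96).
Relative gaps: (27800−9400)/27800 = 0.6619 (×26); (27800−19800)/27800 = 0.2878 (×4); (27800−24200)/27800 = 0.1295 (×36).
Squared: 0.4381 (×26); 0.0828 (×4); 0.0168 (×36).
Sum = 12.324828; P₂ = 12.324828 / 96 = 0.128.

0.128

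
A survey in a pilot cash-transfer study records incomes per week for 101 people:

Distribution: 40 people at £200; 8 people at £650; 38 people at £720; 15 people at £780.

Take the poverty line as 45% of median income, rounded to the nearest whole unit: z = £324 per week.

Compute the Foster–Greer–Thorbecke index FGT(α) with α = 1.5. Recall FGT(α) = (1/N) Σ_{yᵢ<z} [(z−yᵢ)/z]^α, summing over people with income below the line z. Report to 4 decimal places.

0.0938

Poor units: 40×£200 (q = 40 of N = 101).
Normalized shortfalls: (324−200)/324 = 0.3827 (×40).
Raised to α = 1.5: 0.23676 (×40).
Sum = 9.470546; FGT(1.5) = 9.470546 / 101 = 0.0938.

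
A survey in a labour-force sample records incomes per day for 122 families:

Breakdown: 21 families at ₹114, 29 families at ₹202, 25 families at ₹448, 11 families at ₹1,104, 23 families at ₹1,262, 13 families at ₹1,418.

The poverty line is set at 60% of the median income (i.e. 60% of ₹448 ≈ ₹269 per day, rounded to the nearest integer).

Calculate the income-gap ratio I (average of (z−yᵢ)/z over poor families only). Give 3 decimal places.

0.386

Below z: 21×₹114, 29×₹202 (q = 50 of N = 122).
Relative gaps: 0.5762 (×21), 0.2491 (×29); sum = 19.323420.
The income-gap ratio divides by q (the poor only): 19.323420 / 50 = 0.386.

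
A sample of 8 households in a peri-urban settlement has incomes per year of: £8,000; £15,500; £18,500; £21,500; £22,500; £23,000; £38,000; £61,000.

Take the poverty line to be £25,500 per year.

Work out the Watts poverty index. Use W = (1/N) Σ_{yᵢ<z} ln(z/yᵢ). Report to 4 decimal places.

Below the line: £8,000, £15,500, £18,500, £21,500, £22,500, £23,000 (q = 6 of N = 8).
ln(z/y) terms: ln(25500/8000) = 1.1592; ln(25500/15500) = 0.4978; ln(25500/18500) = 0.3209; ln(25500/21500) = 0.1706; ln(25500/22500) = 0.1252; ln(25500/23000) = 0.1032.
W = 2.376956 / 8 = 0.2971.

0.2971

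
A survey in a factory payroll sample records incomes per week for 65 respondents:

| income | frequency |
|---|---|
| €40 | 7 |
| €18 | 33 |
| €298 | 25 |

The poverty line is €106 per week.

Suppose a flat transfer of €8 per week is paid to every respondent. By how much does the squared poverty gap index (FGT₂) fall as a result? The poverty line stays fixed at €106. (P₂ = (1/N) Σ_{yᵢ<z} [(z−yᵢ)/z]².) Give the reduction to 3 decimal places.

Before: below the line — 33×€18, 7×€40; squared poverty gap index (FGT₂) = 0.39166.
After the €8 transfer: below the line — 33×€26, 7×€48; squared poverty gap index (FGT₂) = 0.32142.
Reduction = 0.39166 − 0.32142 = 0.070.

0.070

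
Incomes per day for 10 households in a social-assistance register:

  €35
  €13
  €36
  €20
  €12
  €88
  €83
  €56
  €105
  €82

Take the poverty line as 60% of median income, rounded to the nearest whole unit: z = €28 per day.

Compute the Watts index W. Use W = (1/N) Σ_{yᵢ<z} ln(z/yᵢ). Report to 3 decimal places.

Below the line: €12, €13, €20 (q = 3 of N = 10).
Log gaps: ln(28/12) = 0.8473; ln(28/13) = 0.7673; ln(28/20) = 0.3365.
W = 1.951025 / 10 = 0.195.

0.195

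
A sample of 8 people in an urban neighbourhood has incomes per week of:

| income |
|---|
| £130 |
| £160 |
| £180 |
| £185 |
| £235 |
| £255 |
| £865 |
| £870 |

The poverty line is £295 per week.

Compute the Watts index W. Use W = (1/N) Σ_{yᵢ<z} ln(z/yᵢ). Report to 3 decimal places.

0.346

Below the line: £130, £160, £180, £185, £235, £255 (q = 6 of N = 8).
Log gaps: ln(295/130) = 0.8194; ln(295/160) = 0.6118; ln(295/180) = 0.4940; ln(295/185) = 0.4666; ln(295/235) = 0.2274; ln(295/255) = 0.1457.
W = 2.764982 / 8 = 0.346.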